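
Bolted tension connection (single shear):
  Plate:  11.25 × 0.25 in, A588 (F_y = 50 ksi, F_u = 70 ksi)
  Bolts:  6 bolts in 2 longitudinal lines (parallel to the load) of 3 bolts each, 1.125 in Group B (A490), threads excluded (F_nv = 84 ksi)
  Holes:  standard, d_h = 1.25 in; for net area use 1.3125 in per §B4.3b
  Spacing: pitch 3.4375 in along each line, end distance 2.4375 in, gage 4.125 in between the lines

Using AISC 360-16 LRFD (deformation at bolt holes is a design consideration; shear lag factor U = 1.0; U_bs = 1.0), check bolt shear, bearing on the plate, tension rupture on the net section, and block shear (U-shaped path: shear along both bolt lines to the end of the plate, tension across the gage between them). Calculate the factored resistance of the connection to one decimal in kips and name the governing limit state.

113.2 kips (net-section rupture governs)

Bolt shear: A_b = π(1.125)²/4 = 0.99402 in². φR_n = 0.75 × 84 × 0.99402 × 6 × 1 = 375.7 kips.
Bearing (0.25 in plate, F_u = 70 ksi): end bolts L_c = 2.4375 − 1.25/2 = 1.8125, R_n = min(1.2×1.8125×0.25×70, 2.4×1.125×0.25×70) = 38.063 kips/bolt; interior L_c = 3.4375 − 1.25 = 2.1875, R_n = 45.938 kips/bolt. φR_n = 0.75 × (2×38.063 + 4×45.938) = 194.9 kips.
Tension rupture (net): A_n = (11.25 − 2×1.3125)×0.25 = 2.1563 in² (U = 1.0, A_e = A_n). φR_n = 0.75 × 70 × 2.1563 = 113.2 kips.
Block shear: shear path 2×[2.4375+2×3.4375] = 2×9.3125 in, A_gv = 4.6563, A_nv = 2×(9.3125 − 2.5×1.3125)×0.25 = 3.0156 in²; tension across gage: (4.125 − 1×1.3125)×0.25 = 0.70313 in². R_n = min(0.6×70×3.0156, 0.6×50×4.6563) + 1.0×70×0.70313 = min(126.66, 139.69) + 49.219 = 175.88 kips. φR_n = 0.75 × 175.88 = 131.9 kips.
Governing: min(375.7, 194.9, 113.2, 131.9) = 113.2 kips → net-section rupture.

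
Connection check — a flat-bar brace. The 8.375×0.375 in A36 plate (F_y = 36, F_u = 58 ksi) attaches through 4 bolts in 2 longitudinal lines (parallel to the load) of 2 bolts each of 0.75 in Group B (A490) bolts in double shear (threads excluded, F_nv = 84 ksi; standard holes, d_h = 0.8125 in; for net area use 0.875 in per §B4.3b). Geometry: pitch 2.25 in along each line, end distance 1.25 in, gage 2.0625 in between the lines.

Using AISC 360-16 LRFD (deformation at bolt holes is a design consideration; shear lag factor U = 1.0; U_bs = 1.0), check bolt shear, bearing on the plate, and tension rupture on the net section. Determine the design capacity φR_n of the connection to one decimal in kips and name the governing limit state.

Bolt shear: A_b = π(0.75)²/4 = 0.44179 in². φR_n = 0.75 × 84 × 0.44179 × 4 × 2 = 222.7 kips.
Bearing (0.375 in plate, F_u = 58 ksi): end bolts L_c = 1.25 − 0.8125/2 = 0.84375, R_n = min(1.2×0.84375×0.375×58, 2.4×0.75×0.375×58) = 22.022 kips/bolt; interior L_c = 2.25 − 0.8125 = 1.4375, R_n = 37.519 kips/bolt. φR_n = 0.75 × (2×22.022 + 2×37.519) = 89.3 kips.
Tension rupture (net): A_n = (8.375 − 2×0.875)×0.375 = 2.4844 in² (U = 1.0, A_e = A_n). φR_n = 0.75 × 58 × 2.4844 = 108.1 kips.
Governing: min(222.7, 89.3, 108.1) = 89.3 kips → bearing.

89.3 kips (bearing governs)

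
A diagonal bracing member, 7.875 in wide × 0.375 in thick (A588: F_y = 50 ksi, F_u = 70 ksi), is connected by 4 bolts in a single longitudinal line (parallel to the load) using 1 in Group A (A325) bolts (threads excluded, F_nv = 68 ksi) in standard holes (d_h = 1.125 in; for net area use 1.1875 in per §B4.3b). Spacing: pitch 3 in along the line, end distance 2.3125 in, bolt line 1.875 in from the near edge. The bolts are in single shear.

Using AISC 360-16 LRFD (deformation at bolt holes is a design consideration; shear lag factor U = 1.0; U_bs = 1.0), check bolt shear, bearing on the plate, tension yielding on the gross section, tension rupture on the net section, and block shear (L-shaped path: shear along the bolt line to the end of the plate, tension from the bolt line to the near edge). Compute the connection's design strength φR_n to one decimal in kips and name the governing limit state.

Bolt shear: A_b = π(1)²/4 = 0.7854 in². φR_n = 0.75 × 68 × 0.7854 × 4 × 1 = 160.2 kips.
Bearing (0.375 in plate, F_u = 70 ksi): end bolts L_c = 2.3125 − 1.125/2 = 1.75, R_n = min(1.2×1.75×0.375×70, 2.4×1×0.375×70) = 55.125 kips/bolt; interior L_c = 3 − 1.125 = 1.875, R_n = 59.063 kips/bolt. φR_n = 0.75 × (1×55.125 + 3×59.063) = 174.2 kips.
Tension yield (gross): A_g = 7.875×0.375 = 2.9531 in². φR_n = 0.90 × 50 × 2.9531 = 132.9 kips.
Tension rupture (net): A_n = (7.875 − 1×1.1875)×0.375 = 2.5078 in² (U = 1.0, A_e = A_n). φR_n = 0.75 × 70 × 2.5078 = 131.7 kips.
Block shear: shear path 1×[2.3125+3×3] = 1×11.3125 in, A_gv = 4.2422, A_nv = 1×(11.3125 − 3.5×1.1875)×0.375 = 2.6836 in²; tension to near edge: (1.875 − 0.5×1.1875)×0.375 = 0.48047 in². R_n = min(0.6×70×2.6836, 0.6×50×4.2422) + 1.0×70×0.48047 = min(112.71, 127.27) + 33.633 = 146.34 kips. φR_n = 0.75 × 146.34 = 109.8 kips.
Governing: min(160.2, 174.2, 132.9, 131.7, 109.8) = 109.8 kips → block shear.

109.8 kips (block shear governs)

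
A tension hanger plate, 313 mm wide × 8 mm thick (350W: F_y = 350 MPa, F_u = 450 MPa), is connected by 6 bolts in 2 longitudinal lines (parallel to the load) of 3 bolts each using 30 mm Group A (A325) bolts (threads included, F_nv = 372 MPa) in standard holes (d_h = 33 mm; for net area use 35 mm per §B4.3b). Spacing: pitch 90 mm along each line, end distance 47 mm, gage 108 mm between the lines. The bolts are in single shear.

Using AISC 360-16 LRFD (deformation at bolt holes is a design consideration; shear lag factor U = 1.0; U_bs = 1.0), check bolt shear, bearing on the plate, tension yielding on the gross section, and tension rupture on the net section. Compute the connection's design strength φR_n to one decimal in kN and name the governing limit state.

Bolt shear: A_b = π(30)²/4 = 706.86 mm². φR_n = 0.75 × 372 × 706.86 × 6 × 1 = 1183.3 kN.
Bearing (8 mm plate, F_u = 450 MPa): end bolts L_c = 47 − 33/2 = 30.5, R_n = min(1.2×30.5×8×450, 2.4×30×8×450) = 131.76 kN/bolt; interior L_c = 90 − 33 = 57, R_n = 246.24 kN/bolt. φR_n = 0.75 × (2×131.76 + 4×246.24) = 936.4 kN.
Tension yield (gross): A_g = 313×8 = 2504 mm². φR_n = 0.90 × 350 × 2504 = 788.8 kN.
Tension rupture (net): A_n = (313 − 2×35)×8 = 1944 mm² (U = 1.0, A_e = A_n). φR_n = 0.75 × 450 × 1944 = 656.1 kN.
Governing: min(1183.3, 936.4, 788.8, 656.1) = 656.1 kN → net-section rupture.

656.1 kN (net-section rupture governs)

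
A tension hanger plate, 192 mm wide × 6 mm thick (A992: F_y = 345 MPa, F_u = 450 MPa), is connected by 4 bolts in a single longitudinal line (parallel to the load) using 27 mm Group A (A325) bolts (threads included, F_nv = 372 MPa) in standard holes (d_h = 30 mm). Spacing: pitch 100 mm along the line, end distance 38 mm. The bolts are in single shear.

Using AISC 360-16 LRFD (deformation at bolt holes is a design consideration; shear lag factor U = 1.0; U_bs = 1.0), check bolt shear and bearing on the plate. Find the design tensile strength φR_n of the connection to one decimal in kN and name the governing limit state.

449.6 kN (bearing governs)

Bolt shear: A_b = π(27)²/4 = 572.56 mm². φR_n = 0.75 × 372 × 572.56 × 4 × 1 = 639.0 kN.
Bearing (6 mm plate, F_u = 450 MPa): end bolts L_c = 38 − 30/2 = 23, R_n = min(1.2×23×6×450, 2.4×27×6×450) = 74.52 kN/bolt; interior L_c = 100 − 30 = 70, R_n = 174.96 kN/bolt. φR_n = 0.75 × (1×74.52 + 3×174.96) = 449.6 kN.
Governing: min(639.0, 449.6) = 449.6 kN → bearing.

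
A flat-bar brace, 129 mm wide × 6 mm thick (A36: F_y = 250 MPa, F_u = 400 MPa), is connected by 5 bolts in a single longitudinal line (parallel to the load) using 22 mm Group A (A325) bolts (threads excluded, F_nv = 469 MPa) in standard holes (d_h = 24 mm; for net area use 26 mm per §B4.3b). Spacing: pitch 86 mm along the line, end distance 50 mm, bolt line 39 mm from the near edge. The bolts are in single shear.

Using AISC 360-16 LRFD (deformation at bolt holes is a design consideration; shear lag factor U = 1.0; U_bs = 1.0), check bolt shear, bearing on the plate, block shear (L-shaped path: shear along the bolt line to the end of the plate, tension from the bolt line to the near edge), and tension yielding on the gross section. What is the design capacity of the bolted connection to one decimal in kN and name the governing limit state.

174.2 kN (gross-section yield governs)

Bolt shear: A_b = π(22)²/4 = 380.13 mm². φR_n = 0.75 × 469 × 380.13 × 5 × 1 = 668.6 kN.
Bearing (6 mm plate, F_u = 400 MPa): end bolts L_c = 50 − 24/2 = 38, R_n = min(1.2×38×6×400, 2.4×22×6×400) = 109.44 kN/bolt; interior L_c = 86 − 24 = 62, R_n = 126.72 kN/bolt. φR_n = 0.75 × (1×109.44 + 4×126.72) = 462.2 kN.
Block shear: shear path 1×[50+4×86] = 1×394 mm, A_gv = 2364, A_nv = 1×(394 − 4.5×26)×6 = 1662 mm²; tension to near edge: (39 − 0.5×26)×6 = 156 mm². R_n = min(0.6×400×1662, 0.6×250×2364) + 1.0×400×156 = min(398.88, 354.6) + 62.4 = 417 kN. φR_n = 0.75 × 417 = 312.8 kN.
Tension yield (gross): A_g = 129×6 = 774 mm². φR_n = 0.90 × 250 × 774 = 174.2 kN.
Governing: min(668.6, 462.2, 312.8, 174.2) = 174.2 kN → gross-section yield.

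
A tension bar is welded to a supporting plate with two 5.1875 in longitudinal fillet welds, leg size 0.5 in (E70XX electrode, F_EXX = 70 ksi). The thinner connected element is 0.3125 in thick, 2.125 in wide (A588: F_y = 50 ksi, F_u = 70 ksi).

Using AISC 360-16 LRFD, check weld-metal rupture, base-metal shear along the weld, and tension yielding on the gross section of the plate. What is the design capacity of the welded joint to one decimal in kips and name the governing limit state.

Weld metal: throat = 0.707×0.5 = 0.3535 in, L = 2×5.1875 = 10.375 in. φR_n = 0.75 × 0.6 × 70 × 0.3535 × 10.375 = 115.5 kips.
Base metal shear (0.3125 in plate): yield φR_n = 1.0×0.6×50×0.3125×10.375 = 97.3 kips; rupture φR_n = 0.75×0.6×70×0.3125×10.375 = 102.1 kips; take 97.3 kips (yield).
Tension yield (gross): A_g = 2.125×0.3125 = 0.66406 in². φR_n = 0.90 × 50 × 0.66406 = 29.9 kips.
Governing: min(115.5, 97.3, 29.9) = 29.9 kips → gross-section yield.

29.9 kips (gross-section yield governs)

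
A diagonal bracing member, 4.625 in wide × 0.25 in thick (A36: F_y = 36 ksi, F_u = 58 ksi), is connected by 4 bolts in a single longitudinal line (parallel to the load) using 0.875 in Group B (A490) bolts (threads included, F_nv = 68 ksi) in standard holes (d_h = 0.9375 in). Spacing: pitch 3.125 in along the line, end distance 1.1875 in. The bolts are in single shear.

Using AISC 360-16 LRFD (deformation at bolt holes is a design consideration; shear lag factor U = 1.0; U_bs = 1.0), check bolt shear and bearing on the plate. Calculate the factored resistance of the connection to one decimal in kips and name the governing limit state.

Bolt shear: A_b = π(0.875)²/4 = 0.60132 in². φR_n = 0.75 × 68 × 0.60132 × 4 × 1 = 122.7 kips.
Bearing (0.25 in plate, F_u = 58 ksi): end bolts L_c = 1.1875 − 0.9375/2 = 0.71875, R_n = min(1.2×0.71875×0.25×58, 2.4×0.875×0.25×58) = 12.506 kips/bolt; interior L_c = 3.125 − 0.9375 = 2.1875, R_n = 30.45 kips/bolt. φR_n = 0.75 × (1×12.506 + 3×30.45) = 77.9 kips.
Governing: min(122.7, 77.9) = 77.9 kips → bearing.

77.9 kips (bearing governs)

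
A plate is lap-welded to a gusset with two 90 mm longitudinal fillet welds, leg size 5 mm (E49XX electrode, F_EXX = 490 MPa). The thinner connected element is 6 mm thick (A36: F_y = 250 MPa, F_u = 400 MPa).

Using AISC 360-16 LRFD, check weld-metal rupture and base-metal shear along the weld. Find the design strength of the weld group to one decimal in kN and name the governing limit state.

140.3 kN (weld metal governs)

Weld metal: throat = 0.707×5 = 3.535 mm, L = 2×90 = 180 mm. φR_n = 0.75 × 0.6 × 490 × 3.535 × 180 = 140.3 kN.
Base metal shear (6 mm plate): yield φR_n = 1.0×0.6×250×6×180 = 162.0 kN; rupture φR_n = 0.75×0.6×400×6×180 = 194.4 kN; take 162.0 kN (yield).
Governing: min(140.3, 162.0) = 140.3 kN → weld metal.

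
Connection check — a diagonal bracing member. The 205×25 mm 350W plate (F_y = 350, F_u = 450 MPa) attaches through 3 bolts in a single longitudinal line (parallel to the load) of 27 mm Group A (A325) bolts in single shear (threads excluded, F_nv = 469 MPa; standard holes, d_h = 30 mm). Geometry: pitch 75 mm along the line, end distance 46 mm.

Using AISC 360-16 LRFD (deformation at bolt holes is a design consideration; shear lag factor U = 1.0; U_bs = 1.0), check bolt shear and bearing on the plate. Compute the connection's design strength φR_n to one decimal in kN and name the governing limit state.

Bolt shear: A_b = π(27)²/4 = 572.56 mm². φR_n = 0.75 × 469 × 572.56 × 3 × 1 = 604.2 kN.
Bearing (25 mm plate, F_u = 450 MPa): end bolts L_c = 46 − 30/2 = 31, R_n = min(1.2×31×25×450, 2.4×27×25×450) = 418.5 kN/bolt; interior L_c = 75 − 30 = 45, R_n = 607.5 kN/bolt. φR_n = 0.75 × (1×418.5 + 2×607.5) = 1225.1 kN.
Governing: min(604.2, 1225.1) = 604.2 kN → bolt shear.

604.2 kN (bolt shear governs)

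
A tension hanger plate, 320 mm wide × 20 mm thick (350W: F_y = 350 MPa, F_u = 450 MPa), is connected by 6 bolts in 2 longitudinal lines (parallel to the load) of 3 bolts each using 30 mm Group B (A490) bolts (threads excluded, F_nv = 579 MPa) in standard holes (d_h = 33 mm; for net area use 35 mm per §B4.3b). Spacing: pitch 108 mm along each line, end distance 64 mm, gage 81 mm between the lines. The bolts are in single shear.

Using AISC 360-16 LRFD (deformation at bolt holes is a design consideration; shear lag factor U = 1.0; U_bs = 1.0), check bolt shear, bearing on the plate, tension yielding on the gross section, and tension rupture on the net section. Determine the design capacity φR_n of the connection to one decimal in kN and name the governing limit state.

Bolt shear: A_b = π(30)²/4 = 706.86 mm². φR_n = 0.75 × 579 × 706.86 × 6 × 1 = 1841.7 kN.
Bearing (20 mm plate, F_u = 450 MPa): end bolts L_c = 64 − 33/2 = 47.5, R_n = min(1.2×47.5×20×450, 2.4×30×20×450) = 513 kN/bolt; interior L_c = 108 − 33 = 75, R_n = 648 kN/bolt. φR_n = 0.75 × (2×513 + 4×648) = 2713.5 kN.
Tension yield (gross): A_g = 320×20 = 6400 mm². φR_n = 0.90 × 350 × 6400 = 2016.0 kN.
Tension rupture (net): A_n = (320 − 2×35)×20 = 5000 mm² (U = 1.0, A_e = A_n). φR_n = 0.75 × 450 × 5000 = 1687.5 kN.
Governing: min(1841.7, 2713.5, 2016.0, 1687.5) = 1687.5 kN → net-section rupture.

1687.5 kN (net-section rupture governs)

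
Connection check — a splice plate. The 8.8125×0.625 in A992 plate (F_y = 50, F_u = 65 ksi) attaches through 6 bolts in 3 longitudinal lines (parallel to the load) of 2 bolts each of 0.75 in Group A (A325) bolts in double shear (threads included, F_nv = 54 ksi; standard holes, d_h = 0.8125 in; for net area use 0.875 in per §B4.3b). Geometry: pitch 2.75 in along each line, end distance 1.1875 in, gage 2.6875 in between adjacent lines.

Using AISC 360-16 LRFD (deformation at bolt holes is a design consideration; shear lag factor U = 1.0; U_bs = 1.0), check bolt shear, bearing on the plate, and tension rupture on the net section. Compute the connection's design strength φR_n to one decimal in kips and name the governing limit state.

Bolt shear: A_b = π(0.75)²/4 = 0.44179 in². φR_n = 0.75 × 54 × 0.44179 × 6 × 2 = 214.7 kips.
Bearing (0.625 in plate, F_u = 65 ksi): end bolts L_c = 1.1875 − 0.8125/2 = 0.78125, R_n = min(1.2×0.78125×0.625×65, 2.4×0.75×0.625×65) = 38.086 kips/bolt; interior L_c = 2.75 − 0.8125 = 1.9375, R_n = 73.125 kips/bolt. φR_n = 0.75 × (3×38.086 + 3×73.125) = 250.2 kips.
Tension rupture (net): A_n = (8.8125 − 3×0.875)×0.625 = 3.8672 in² (U = 1.0, A_e = A_n). φR_n = 0.75 × 65 × 3.8672 = 188.5 kips.
Governing: min(214.7, 250.2, 188.5) = 188.5 kips → net-section rupture.

188.5 kips (net-section rupture governs)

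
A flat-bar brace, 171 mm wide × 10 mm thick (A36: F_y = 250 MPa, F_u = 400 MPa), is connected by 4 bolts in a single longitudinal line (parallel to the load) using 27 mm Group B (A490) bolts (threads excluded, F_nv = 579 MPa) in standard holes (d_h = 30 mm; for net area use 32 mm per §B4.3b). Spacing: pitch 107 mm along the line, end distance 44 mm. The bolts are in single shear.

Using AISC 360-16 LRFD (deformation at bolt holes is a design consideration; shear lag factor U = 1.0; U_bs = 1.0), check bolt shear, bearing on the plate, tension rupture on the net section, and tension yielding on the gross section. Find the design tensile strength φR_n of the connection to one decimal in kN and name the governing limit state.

384.8 kN (gross-section yield governs)

Bolt shear: A_b = π(27)²/4 = 572.56 mm². φR_n = 0.75 × 579 × 572.56 × 4 × 1 = 994.5 kN.
Bearing (10 mm plate, F_u = 400 MPa): end bolts L_c = 44 − 30/2 = 29, R_n = min(1.2×29×10×400, 2.4×27×10×400) = 139.2 kN/bolt; interior L_c = 107 − 30 = 77, R_n = 259.2 kN/bolt. φR_n = 0.75 × (1×139.2 + 3×259.2) = 687.6 kN.
Tension rupture (net): A_n = (171 − 1×32)×10 = 1390 mm² (U = 1.0, A_e = A_n). φR_n = 0.75 × 400 × 1390 = 417.0 kN.
Tension yield (gross): A_g = 171×10 = 1710 mm². φR_n = 0.90 × 250 × 1710 = 384.8 kN.
Governing: min(994.5, 687.6, 417.0, 384.8) = 384.8 kN → gross-section yield.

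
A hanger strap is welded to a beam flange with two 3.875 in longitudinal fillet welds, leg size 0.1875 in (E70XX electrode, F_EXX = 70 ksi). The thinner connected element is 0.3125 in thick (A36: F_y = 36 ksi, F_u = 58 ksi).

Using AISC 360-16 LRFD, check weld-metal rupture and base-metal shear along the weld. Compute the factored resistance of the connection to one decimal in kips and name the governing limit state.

Weld metal: throat = 0.707×0.1875 = 0.13256 in, L = 2×3.875 = 7.75 in. φR_n = 0.75 × 0.6 × 70 × 0.13256 × 7.75 = 32.4 kips.
Base metal shear (0.3125 in plate): yield φR_n = 1.0×0.6×36×0.3125×7.75 = 52.3 kips; rupture φR_n = 0.75×0.6×58×0.3125×7.75 = 63.2 kips; take 52.3 kips (yield).
Governing: min(32.4, 52.3) = 32.4 kips → weld metal.

32.4 kips (weld metal governs)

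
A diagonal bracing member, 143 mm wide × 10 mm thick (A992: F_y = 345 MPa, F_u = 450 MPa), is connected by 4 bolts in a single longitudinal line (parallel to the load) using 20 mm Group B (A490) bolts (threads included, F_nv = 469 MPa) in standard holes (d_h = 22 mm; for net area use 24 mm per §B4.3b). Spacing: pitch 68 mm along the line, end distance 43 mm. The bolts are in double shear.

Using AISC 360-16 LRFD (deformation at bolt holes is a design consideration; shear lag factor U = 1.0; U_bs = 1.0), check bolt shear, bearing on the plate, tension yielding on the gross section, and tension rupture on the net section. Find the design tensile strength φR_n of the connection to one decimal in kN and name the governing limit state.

401.6 kN (net-section rupture governs)

Bolt shear: A_b = π(20)²/4 = 314.16 mm². φR_n = 0.75 × 469 × 314.16 × 4 × 2 = 884.0 kN.
Bearing (10 mm plate, F_u = 450 MPa): end bolts L_c = 43 − 22/2 = 32, R_n = min(1.2×32×10×450, 2.4×20×10×450) = 172.8 kN/bolt; interior L_c = 68 − 22 = 46, R_n = 216 kN/bolt. φR_n = 0.75 × (1×172.8 + 3×216) = 615.6 kN.
Tension yield (gross): A_g = 143×10 = 1430 mm². φR_n = 0.90 × 345 × 1430 = 444.0 kN.
Tension rupture (net): A_n = (143 − 1×24)×10 = 1190 mm² (U = 1.0, A_e = A_n). φR_n = 0.75 × 450 × 1190 = 401.6 kN.
Governing: min(884.0, 615.6, 444.0, 401.6) = 401.6 kN → net-section rupture.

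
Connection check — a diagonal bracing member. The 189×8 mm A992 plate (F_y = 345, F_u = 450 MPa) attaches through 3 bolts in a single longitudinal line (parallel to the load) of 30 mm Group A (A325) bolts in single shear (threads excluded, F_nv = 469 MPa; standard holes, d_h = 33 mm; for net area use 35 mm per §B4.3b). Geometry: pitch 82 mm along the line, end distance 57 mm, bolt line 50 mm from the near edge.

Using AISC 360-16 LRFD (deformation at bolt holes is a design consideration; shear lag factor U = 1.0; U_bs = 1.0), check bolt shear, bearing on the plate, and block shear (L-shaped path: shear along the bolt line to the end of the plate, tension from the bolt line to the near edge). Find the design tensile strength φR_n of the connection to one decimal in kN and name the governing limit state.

Bolt shear: A_b = π(30)²/4 = 706.86 mm². φR_n = 0.75 × 469 × 706.86 × 3 × 1 = 745.9 kN.
Bearing (8 mm plate, F_u = 450 MPa): end bolts L_c = 57 − 33/2 = 40.5, R_n = min(1.2×40.5×8×450, 2.4×30×8×450) = 174.96 kN/bolt; interior L_c = 82 − 33 = 49, R_n = 211.68 kN/bolt. φR_n = 0.75 × (1×174.96 + 2×211.68) = 448.7 kN.
Block shear: shear path 1×[57+2×82] = 1×221 mm, A_gv = 1768, A_nv = 1×(221 − 2.5×35)×8 = 1068 mm²; tension to near edge: (50 − 0.5×35)×8 = 260 mm². R_n = min(0.6×450×1068, 0.6×345×1768) + 1.0×450×260 = min(288.36, 365.98) + 117 = 405.36 kN. φR_n = 0.75 × 405.36 = 304.0 kN.
Governing: min(745.9, 448.7, 304.0) = 304.0 kN → block shear.

304.0 kN (block shear governs)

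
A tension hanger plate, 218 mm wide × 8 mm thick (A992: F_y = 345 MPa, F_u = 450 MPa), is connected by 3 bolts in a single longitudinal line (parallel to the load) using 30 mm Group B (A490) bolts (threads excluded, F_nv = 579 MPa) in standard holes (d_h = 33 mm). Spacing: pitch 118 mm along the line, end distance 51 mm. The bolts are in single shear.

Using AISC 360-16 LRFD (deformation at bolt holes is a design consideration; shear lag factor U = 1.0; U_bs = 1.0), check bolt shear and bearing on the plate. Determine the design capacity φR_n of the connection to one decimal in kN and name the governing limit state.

500.6 kN (bearing governs)

Bolt shear: A_b = π(30)²/4 = 706.86 mm². φR_n = 0.75 × 579 × 706.86 × 3 × 1 = 920.9 kN.
Bearing (8 mm plate, F_u = 450 MPa): end bolts L_c = 51 − 33/2 = 34.5, R_n = min(1.2×34.5×8×450, 2.4×30×8×450) = 149.04 kN/bolt; interior L_c = 118 − 33 = 85, R_n = 259.2 kN/bolt. φR_n = 0.75 × (1×149.04 + 2×259.2) = 500.6 kN.
Governing: min(920.9, 500.6) = 500.6 kN → bearing.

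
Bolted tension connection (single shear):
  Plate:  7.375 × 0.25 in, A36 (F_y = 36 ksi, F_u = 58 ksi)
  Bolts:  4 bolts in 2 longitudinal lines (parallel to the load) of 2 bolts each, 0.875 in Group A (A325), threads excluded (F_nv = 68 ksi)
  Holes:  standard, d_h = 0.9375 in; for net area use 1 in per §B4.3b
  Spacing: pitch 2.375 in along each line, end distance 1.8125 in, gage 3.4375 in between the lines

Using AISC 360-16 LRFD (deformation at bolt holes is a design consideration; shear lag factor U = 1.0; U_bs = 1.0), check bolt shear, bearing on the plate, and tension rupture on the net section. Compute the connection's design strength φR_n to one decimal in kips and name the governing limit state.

58.5 kips (net-section rupture governs)

Bolt shear: A_b = π(0.875)²/4 = 0.60132 in². φR_n = 0.75 × 68 × 0.60132 × 4 × 1 = 122.7 kips.
Bearing (0.25 in plate, F_u = 58 ksi): end bolts L_c = 1.8125 − 0.9375/2 = 1.34375, R_n = min(1.2×1.34375×0.25×58, 2.4×0.875×0.25×58) = 23.381 kips/bolt; interior L_c = 2.375 − 0.9375 = 1.4375, R_n = 25.013 kips/bolt. φR_n = 0.75 × (2×23.381 + 2×25.013) = 72.6 kips.
Tension rupture (net): A_n = (7.375 − 2×1)×0.25 = 1.3438 in² (U = 1.0, A_e = A_n). φR_n = 0.75 × 58 × 1.3438 = 58.5 kips.
Governing: min(122.7, 72.6, 58.5) = 58.5 kips → net-section rupture.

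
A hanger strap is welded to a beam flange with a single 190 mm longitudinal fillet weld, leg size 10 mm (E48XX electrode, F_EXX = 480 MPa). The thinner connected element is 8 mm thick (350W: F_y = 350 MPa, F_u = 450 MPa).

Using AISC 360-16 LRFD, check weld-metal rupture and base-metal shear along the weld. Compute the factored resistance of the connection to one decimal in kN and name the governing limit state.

290.2 kN (weld metal governs)

Weld metal: throat = 0.707×10 = 7.07 mm, L = 190 mm. φR_n = 0.75 × 0.6 × 480 × 7.07 × 190 = 290.2 kN.
Base metal shear (8 mm plate): yield φR_n = 1.0×0.6×350×8×190 = 319.2 kN; rupture φR_n = 0.75×0.6×450×8×190 = 307.8 kN; take 307.8 kN (rupture).
Governing: min(290.2, 307.8) = 290.2 kN → weld metal.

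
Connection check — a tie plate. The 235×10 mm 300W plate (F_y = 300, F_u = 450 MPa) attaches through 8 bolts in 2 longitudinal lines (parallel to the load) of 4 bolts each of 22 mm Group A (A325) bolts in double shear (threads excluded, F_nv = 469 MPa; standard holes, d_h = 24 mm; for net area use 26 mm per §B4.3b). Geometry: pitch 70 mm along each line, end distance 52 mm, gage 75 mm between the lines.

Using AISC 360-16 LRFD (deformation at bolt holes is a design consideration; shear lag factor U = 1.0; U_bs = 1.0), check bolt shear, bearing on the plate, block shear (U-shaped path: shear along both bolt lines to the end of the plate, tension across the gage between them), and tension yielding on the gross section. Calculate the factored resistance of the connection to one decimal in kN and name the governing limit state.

Bolt shear: A_b = π(22)²/4 = 380.13 mm². φR_n = 0.75 × 469 × 380.13 × 8 × 2 = 2139.4 kN.
Bearing (10 mm plate, F_u = 450 MPa): end bolts L_c = 52 − 24/2 = 40, R_n = min(1.2×40×10×450, 2.4×22×10×450) = 216 kN/bolt; interior L_c = 70 − 24 = 46, R_n = 237.6 kN/bolt. φR_n = 0.75 × (2×216 + 6×237.6) = 1393.2 kN.
Block shear: shear path 2×[52+3×70] = 2×262 mm, A_gv = 5240, A_nv = 2×(262 − 3.5×26)×10 = 3420 mm²; tension across gage: (75 − 1×26)×10 = 490 mm². R_n = min(0.6×450×3420, 0.6×300×5240) + 1.0×450×490 = min(923.4, 943.2) + 220.5 = 1143.9 kN. φR_n = 0.75 × 1143.9 = 857.9 kN.
Tension yield (gross): A_g = 235×10 = 2350 mm². φR_n = 0.90 × 300 × 2350 = 634.5 kN.
Governing: min(2139.4, 1393.2, 857.9, 634.5) = 634.5 kN → gross-section yield.

634.5 kN (gross-section yield governs)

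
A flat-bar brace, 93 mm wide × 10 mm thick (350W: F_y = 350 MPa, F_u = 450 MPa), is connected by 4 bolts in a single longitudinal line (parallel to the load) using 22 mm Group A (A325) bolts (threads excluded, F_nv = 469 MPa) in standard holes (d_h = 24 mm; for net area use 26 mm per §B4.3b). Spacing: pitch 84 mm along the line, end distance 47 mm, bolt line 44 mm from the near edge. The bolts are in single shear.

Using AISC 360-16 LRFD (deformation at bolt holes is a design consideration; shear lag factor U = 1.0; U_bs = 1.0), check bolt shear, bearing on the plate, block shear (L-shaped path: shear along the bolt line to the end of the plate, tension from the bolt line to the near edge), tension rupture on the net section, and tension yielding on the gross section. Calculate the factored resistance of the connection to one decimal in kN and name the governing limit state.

226.1 kN (net-section rupture governs)

Bolt shear: A_b = π(22)²/4 = 380.13 mm². φR_n = 0.75 × 469 × 380.13 × 4 × 1 = 534.8 kN.
Bearing (10 mm plate, F_u = 450 MPa): end bolts L_c = 47 − 24/2 = 35, R_n = min(1.2×35×10×450, 2.4×22×10×450) = 189 kN/bolt; interior L_c = 84 − 24 = 60, R_n = 237.6 kN/bolt. φR_n = 0.75 × (1×189 + 3×237.6) = 676.4 kN.
Block shear: shear path 1×[47+3×84] = 1×299 mm, A_gv = 2990, A_nv = 1×(299 − 3.5×26)×10 = 2080 mm²; tension to near edge: (44 − 0.5×26)×10 = 310 mm². R_n = min(0.6×450×2080, 0.6×350×2990) + 1.0×450×310 = min(561.6, 627.9) + 139.5 = 701.1 kN. φR_n = 0.75 × 701.1 = 525.8 kN.
Tension rupture (net): A_n = (93 − 1×26)×10 = 670 mm² (U = 1.0, A_e = A_n). φR_n = 0.75 × 450 × 670 = 226.1 kN.
Tension yield (gross): A_g = 93×10 = 930 mm². φR_n = 0.90 × 350 × 930 = 293.0 kN.
Governing: min(534.8, 676.4, 525.8, 226.1, 293.0) = 226.1 kN → net-section rupture.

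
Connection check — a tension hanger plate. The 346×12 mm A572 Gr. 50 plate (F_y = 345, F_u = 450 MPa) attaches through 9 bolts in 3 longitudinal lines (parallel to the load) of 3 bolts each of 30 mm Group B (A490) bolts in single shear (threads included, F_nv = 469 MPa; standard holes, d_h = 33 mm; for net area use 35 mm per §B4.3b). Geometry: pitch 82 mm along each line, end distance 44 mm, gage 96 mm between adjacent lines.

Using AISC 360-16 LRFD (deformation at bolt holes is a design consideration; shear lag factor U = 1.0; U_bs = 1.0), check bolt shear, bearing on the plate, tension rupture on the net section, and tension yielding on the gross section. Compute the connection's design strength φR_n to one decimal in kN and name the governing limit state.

976.1 kN (net-section rupture governs)

Bolt shear: A_b = π(30)²/4 = 706.86 mm². φR_n = 0.75 × 469 × 706.86 × 9 × 1 = 2237.7 kN.
Bearing (12 mm plate, F_u = 450 MPa): end bolts L_c = 44 − 33/2 = 27.5, R_n = min(1.2×27.5×12×450, 2.4×30×12×450) = 178.2 kN/bolt; interior L_c = 82 − 33 = 49, R_n = 317.52 kN/bolt. φR_n = 0.75 × (3×178.2 + 6×317.52) = 1829.8 kN.
Tension rupture (net): A_n = (346 − 3×35)×12 = 2892 mm² (U = 1.0, A_e = A_n). φR_n = 0.75 × 450 × 2892 = 976.1 kN.
Tension yield (gross): A_g = 346×12 = 4152 mm². φR_n = 0.90 × 345 × 4152 = 1289.2 kN.
Governing: min(2237.7, 1829.8, 976.1, 1289.2) = 976.1 kN → net-section rupture.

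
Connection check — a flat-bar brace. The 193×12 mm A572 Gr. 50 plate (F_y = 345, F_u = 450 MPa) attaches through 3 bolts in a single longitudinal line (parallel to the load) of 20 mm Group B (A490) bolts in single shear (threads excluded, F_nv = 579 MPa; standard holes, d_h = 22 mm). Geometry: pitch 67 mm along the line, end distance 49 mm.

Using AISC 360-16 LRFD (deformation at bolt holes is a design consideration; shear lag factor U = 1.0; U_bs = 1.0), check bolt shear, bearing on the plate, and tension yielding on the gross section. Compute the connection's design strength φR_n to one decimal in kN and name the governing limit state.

409.3 kN (bolt shear governs)

Bolt shear: A_b = π(20)²/4 = 314.16 mm². φR_n = 0.75 × 579 × 314.16 × 3 × 1 = 409.3 kN.
Bearing (12 mm plate, F_u = 450 MPa): end bolts L_c = 49 − 22/2 = 38, R_n = min(1.2×38×12×450, 2.4×20×12×450) = 246.24 kN/bolt; interior L_c = 67 − 22 = 45, R_n = 259.2 kN/bolt. φR_n = 0.75 × (1×246.24 + 2×259.2) = 573.5 kN.
Tension yield (gross): A_g = 193×12 = 2316 mm². φR_n = 0.90 × 345 × 2316 = 719.1 kN.
Governing: min(409.3, 573.5, 719.1) = 409.3 kN → bolt shear.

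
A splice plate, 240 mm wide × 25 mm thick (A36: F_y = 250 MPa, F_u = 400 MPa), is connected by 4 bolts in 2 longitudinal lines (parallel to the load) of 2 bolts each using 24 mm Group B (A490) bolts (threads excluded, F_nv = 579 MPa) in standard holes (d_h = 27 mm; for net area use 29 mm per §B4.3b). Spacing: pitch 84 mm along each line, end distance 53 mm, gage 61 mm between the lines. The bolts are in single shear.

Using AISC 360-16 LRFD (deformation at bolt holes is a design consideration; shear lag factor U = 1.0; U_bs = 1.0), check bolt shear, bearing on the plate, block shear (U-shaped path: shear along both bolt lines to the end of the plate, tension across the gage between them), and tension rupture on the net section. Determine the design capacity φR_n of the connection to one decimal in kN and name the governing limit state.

785.8 kN (bolt shear governs)

Bolt shear: A_b = π(24)²/4 = 452.39 mm². φR_n = 0.75 × 579 × 452.39 × 4 × 1 = 785.8 kN.
Bearing (25 mm plate, F_u = 400 MPa): end bolts L_c = 53 − 27/2 = 39.5, R_n = min(1.2×39.5×25×400, 2.4×24×25×400) = 474 kN/bolt; interior L_c = 84 − 27 = 57, R_n = 576 kN/bolt. φR_n = 0.75 × (2×474 + 2×576) = 1575.0 kN.
Block shear: shear path 2×[53+1×84] = 2×137 mm, A_gv = 6850, A_nv = 2×(137 − 1.5×29)×25 = 4675 mm²; tension across gage: (61 − 1×29)×25 = 800 mm². R_n = min(0.6×400×4675, 0.6×250×6850) + 1.0×400×800 = min(1122, 1027.5) + 320 = 1347.5 kN. φR_n = 0.75 × 1347.5 = 1010.6 kN.
Tension rupture (net): A_n = (240 − 2×29)×25 = 4550 mm² (U = 1.0, A_e = A_n). φR_n = 0.75 × 400 × 4550 = 1365.0 kN.
Governing: min(785.8, 1575.0, 1010.6, 1365.0) = 785.8 kN → bolt shear.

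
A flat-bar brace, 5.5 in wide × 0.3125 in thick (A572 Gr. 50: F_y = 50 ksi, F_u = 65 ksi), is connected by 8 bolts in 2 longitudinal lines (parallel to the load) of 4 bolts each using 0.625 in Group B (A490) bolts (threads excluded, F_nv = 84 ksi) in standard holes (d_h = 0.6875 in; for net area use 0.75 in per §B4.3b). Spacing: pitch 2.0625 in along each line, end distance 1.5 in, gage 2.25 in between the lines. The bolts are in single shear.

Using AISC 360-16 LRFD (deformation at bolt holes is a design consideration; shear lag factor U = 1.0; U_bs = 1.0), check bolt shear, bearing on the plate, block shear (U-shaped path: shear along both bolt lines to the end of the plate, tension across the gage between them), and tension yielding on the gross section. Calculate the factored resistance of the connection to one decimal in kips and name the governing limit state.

77.3 kips (gross-section yield governs)

Bolt shear: A_b = π(0.625)²/4 = 0.3068 in². φR_n = 0.75 × 84 × 0.3068 × 8 × 1 = 154.6 kips.
Bearing (0.3125 in plate, F_u = 65 ksi): end bolts L_c = 1.5 − 0.6875/2 = 1.15625, R_n = min(1.2×1.15625×0.3125×65, 2.4×0.625×0.3125×65) = 28.184 kips/bolt; interior L_c = 2.0625 − 0.6875 = 1.375, R_n = 30.469 kips/bolt. φR_n = 0.75 × (2×28.184 + 6×30.469) = 179.4 kips.
Block shear: shear path 2×[1.5+3×2.0625] = 2×7.6875 in, A_gv = 4.8047, A_nv = 2×(7.6875 − 3.5×0.75)×0.3125 = 3.1641 in²; tension across gage: (2.25 − 1×0.75)×0.3125 = 0.46875 in². R_n = min(0.6×65×3.1641, 0.6×50×4.8047) + 1.0×65×0.46875 = min(123.4, 144.14) + 30.469 = 153.87 kips. φR_n = 0.75 × 153.87 = 115.4 kips.
Tension yield (gross): A_g = 5.5×0.3125 = 1.7188 in². φR_n = 0.90 × 50 × 1.7188 = 77.3 kips.
Governing: min(154.6, 179.4, 115.4, 77.3) = 77.3 kips → gross-section yield.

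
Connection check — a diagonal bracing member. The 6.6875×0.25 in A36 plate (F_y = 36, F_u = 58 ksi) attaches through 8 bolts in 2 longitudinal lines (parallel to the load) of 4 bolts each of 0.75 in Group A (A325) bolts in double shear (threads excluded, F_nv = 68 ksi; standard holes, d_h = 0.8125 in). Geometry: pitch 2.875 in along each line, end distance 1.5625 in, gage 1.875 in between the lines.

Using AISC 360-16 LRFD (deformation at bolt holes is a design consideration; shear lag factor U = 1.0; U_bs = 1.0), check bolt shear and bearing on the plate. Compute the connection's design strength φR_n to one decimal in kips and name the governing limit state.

Bolt shear: A_b = π(0.75)²/4 = 0.44179 in². φR_n = 0.75 × 68 × 0.44179 × 8 × 2 = 360.5 kips.
Bearing (0.25 in plate, F_u = 58 ksi): end bolts L_c = 1.5625 − 0.8125/2 = 1.15625, R_n = min(1.2×1.15625×0.25×58, 2.4×0.75×0.25×58) = 20.119 kips/bolt; interior L_c = 2.875 − 0.8125 = 2.0625, R_n = 26.1 kips/bolt. φR_n = 0.75 × (2×20.119 + 6×26.1) = 147.6 kips.
Governing: min(360.5, 147.6) = 147.6 kips → bearing.

147.6 kips (bearing governs)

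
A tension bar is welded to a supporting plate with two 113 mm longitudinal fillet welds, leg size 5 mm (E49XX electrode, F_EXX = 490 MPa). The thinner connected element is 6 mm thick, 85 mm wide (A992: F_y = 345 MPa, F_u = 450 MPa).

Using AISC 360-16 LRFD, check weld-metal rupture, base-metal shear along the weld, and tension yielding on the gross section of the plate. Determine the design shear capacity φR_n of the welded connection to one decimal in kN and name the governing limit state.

158.4 kN (gross-section yield governs)

Weld metal: throat = 0.707×5 = 3.535 mm, L = 2×113 = 226 mm. φR_n = 0.75 × 0.6 × 490 × 3.535 × 226 = 176.2 kN.
Base metal shear (6 mm plate): yield φR_n = 1.0×0.6×345×6×226 = 280.7 kN; rupture φR_n = 0.75×0.6×450×6×226 = 274.6 kN; take 274.6 kN (rupture).
Tension yield (gross): A_g = 85×6 = 510 mm². φR_n = 0.90 × 345 × 510 = 158.4 kN.
Governing: min(176.2, 274.6, 158.4) = 158.4 kN → gross-section yield.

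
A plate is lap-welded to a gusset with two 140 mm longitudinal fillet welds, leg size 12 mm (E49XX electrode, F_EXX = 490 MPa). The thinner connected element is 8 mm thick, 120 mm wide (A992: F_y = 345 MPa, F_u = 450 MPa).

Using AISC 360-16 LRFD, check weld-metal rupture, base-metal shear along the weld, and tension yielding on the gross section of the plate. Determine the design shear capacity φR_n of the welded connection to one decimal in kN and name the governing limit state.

298.1 kN (gross-section yield governs)

Weld metal: throat = 0.707×12 = 8.484 mm, L = 2×140 = 280 mm. φR_n = 0.75 × 0.6 × 490 × 8.484 × 280 = 523.8 kN.
Base metal shear (8 mm plate): yield φR_n = 1.0×0.6×345×8×280 = 463.7 kN; rupture φR_n = 0.75×0.6×450×8×280 = 453.6 kN; take 453.6 kN (rupture).
Tension yield (gross): A_g = 120×8 = 960 mm². φR_n = 0.90 × 345 × 960 = 298.1 kN.
Governing: min(523.8, 453.6, 298.1) = 298.1 kN → gross-section yield.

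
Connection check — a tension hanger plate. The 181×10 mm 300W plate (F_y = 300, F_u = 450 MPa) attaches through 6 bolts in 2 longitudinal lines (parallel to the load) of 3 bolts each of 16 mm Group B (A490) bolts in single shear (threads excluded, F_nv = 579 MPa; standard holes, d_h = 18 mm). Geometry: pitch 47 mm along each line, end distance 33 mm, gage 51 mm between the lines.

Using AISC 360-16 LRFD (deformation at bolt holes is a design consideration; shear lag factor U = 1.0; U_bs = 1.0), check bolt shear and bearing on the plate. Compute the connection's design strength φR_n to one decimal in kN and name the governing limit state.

Bolt shear: A_b = π(16)²/4 = 201.06 mm². φR_n = 0.75 × 579 × 201.06 × 6 × 1 = 523.9 kN.
Bearing (10 mm plate, F_u = 450 MPa): end bolts L_c = 33 − 18/2 = 24, R_n = min(1.2×24×10×450, 2.4×16×10×450) = 129.6 kN/bolt; interior L_c = 47 − 18 = 29, R_n = 156.6 kN/bolt. φR_n = 0.75 × (2×129.6 + 4×156.6) = 664.2 kN.
Governing: min(523.9, 664.2) = 523.9 kN → bolt shear.

523.9 kN (bolt shear governs)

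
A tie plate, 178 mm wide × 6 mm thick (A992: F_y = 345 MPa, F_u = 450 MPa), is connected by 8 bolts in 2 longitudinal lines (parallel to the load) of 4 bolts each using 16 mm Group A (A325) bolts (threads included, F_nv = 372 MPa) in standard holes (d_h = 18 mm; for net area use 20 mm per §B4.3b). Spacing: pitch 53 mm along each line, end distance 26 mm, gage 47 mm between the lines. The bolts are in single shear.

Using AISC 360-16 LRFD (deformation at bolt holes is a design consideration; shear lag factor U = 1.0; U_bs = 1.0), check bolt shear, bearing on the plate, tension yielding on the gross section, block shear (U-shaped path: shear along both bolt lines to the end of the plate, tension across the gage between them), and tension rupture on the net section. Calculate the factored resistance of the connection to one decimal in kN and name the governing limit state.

Bolt shear: A_b = π(16)²/4 = 201.06 mm². φR_n = 0.75 × 372 × 201.06 × 8 × 1 = 448.8 kN.
Bearing (6 mm plate, F_u = 450 MPa): end bolts L_c = 26 − 18/2 = 17, R_n = min(1.2×17×6×450, 2.4×16×6×450) = 55.08 kN/bolt; interior L_c = 53 − 18 = 35, R_n = 103.68 kN/bolt. φR_n = 0.75 × (2×55.08 + 6×103.68) = 549.2 kN.
Tension yield (gross): A_g = 178×6 = 1068 mm². φR_n = 0.90 × 345 × 1068 = 331.6 kN.
Block shear: shear path 2×[26+3×53] = 2×185 mm, A_gv = 2220, A_nv = 2×(185 − 3.5×20)×6 = 1380 mm²; tension across gage: (47 − 1×20)×6 = 162 mm². R_n = min(0.6×450×1380, 0.6×345×2220) + 1.0×450×162 = min(372.6, 459.54) + 72.9 = 445.5 kN. φR_n = 0.75 × 445.5 = 334.1 kN.
Tension rupture (net): A_n = (178 − 2×20)×6 = 828 mm² (U = 1.0, A_e = A_n). φR_n = 0.75 × 450 × 828 = 279.5 kN.
Governing: min(448.8, 549.2, 331.6, 334.1, 279.5) = 279.5 kN → net-section rupture.

279.5 kN (net-section rupture governs)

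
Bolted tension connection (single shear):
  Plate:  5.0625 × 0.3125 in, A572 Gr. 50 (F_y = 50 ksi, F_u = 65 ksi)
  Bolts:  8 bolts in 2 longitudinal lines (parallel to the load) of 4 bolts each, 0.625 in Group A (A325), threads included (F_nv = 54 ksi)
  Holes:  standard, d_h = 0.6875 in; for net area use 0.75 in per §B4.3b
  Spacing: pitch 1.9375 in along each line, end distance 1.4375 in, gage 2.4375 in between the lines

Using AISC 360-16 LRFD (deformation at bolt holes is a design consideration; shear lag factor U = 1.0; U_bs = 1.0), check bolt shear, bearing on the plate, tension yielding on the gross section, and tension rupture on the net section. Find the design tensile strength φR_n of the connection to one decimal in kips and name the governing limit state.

54.3 kips (net-section rupture governs)

Bolt shear: A_b = π(0.625)²/4 = 0.3068 in². φR_n = 0.75 × 54 × 0.3068 × 8 × 1 = 99.4 kips.
Bearing (0.3125 in plate, F_u = 65 ksi): end bolts L_c = 1.4375 − 0.6875/2 = 1.09375, R_n = min(1.2×1.09375×0.3125×65, 2.4×0.625×0.3125×65) = 26.66 kips/bolt; interior L_c = 1.9375 − 0.6875 = 1.25, R_n = 30.469 kips/bolt. φR_n = 0.75 × (2×26.66 + 6×30.469) = 177.1 kips.
Tension yield (gross): A_g = 5.0625×0.3125 = 1.582 in². φR_n = 0.90 × 50 × 1.582 = 71.2 kips.
Tension rupture (net): A_n = (5.0625 − 2×0.75)×0.3125 = 1.1133 in² (U = 1.0, A_e = A_n). φR_n = 0.75 × 65 × 1.1133 = 54.3 kips.
Governing: min(99.4, 177.1, 71.2, 54.3) = 54.3 kips → net-section rupture.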